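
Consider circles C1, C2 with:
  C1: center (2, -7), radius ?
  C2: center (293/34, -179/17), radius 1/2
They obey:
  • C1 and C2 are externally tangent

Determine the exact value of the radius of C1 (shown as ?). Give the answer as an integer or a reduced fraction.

1. [ext C1·C2]  r_C1² + 1r_C1 − 56 = 0  ⇒  r_C1 = 7 (r>0 drops 1)

7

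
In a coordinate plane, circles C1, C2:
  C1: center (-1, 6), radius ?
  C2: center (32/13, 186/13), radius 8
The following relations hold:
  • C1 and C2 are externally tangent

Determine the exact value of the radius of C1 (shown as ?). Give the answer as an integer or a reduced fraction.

1. [ext C1·C2]  r_C1² + 16r_C1 − 17 = 0  ⇒  r_C1 = 1 (r>0 drops 1)

1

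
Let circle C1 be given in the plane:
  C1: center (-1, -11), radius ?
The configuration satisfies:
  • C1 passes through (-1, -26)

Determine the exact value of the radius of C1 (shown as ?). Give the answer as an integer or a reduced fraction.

15

1. [C1∋P]  r_C1² − 225 = 0  ⇒  r_C1 = 15 (r>0 drops 1)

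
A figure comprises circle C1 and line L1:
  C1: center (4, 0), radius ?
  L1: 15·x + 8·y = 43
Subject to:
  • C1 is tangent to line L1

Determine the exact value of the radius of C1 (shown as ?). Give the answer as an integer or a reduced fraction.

1

1. [C1‖L1]  r_C1² − 1 = 0  ⇒  r_C1 = 1 (r>0 drops 1)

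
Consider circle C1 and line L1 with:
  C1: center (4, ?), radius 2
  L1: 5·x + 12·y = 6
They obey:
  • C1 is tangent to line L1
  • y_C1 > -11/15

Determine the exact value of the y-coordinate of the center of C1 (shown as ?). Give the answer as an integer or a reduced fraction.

1

1. [C1‖L1]  y_C1² + (7/3)y_C1 − 10/3 = 0  ⇒  y_C1 = -10/3 or 1
2. given y_C1 > -11/15: keep 1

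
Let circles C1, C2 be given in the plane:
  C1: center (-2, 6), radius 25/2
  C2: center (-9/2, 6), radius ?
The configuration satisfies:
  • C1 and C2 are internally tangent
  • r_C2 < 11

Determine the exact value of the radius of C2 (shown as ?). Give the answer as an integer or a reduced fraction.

10

1. [int C1,C2]  r_C2² − 25r_C2 + 150 = 0  ⇒  r_C2 = 10 or 15
2. given r_C2 < 11: keep 10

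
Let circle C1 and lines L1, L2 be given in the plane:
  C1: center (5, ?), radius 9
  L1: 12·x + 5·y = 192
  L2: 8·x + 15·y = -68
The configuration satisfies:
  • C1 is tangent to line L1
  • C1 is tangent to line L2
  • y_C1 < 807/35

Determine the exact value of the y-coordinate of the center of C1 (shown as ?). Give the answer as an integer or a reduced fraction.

3

1. [C1‖L1]  y_C1² − (264/5)y_C1 + 747/5 = 0  ⇒  y_C1 = 3 or 249/5
2. [C1‖L2]  y_C1² + (72/5)y_C1 − 261/5 = 0  ⇒  y_C1 = -87/5 or 3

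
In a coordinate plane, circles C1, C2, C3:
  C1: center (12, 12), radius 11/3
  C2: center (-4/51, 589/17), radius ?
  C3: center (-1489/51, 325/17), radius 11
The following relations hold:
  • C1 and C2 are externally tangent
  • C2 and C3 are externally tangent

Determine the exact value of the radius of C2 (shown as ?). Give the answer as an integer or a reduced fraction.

1. [ext C1·C2]  r_C2² + (22/3)r_C2 − 1936/3 = 0  ⇒  r_C2 = 22 (r>0 drops 1)
2. [ext C2·C3]  r_C2² + 22r_C2 − 968 = 0  ⇒  r_C2 = 22 (r>0 drops 1)

22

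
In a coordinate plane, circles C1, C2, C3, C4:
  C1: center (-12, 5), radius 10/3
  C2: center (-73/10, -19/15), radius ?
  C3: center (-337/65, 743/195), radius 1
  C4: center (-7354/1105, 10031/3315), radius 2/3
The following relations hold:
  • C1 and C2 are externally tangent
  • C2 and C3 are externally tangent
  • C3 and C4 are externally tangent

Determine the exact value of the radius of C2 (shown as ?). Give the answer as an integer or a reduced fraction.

1. [ext C1·C2]  r_C2² + (20/3)r_C2 − 201/4 = 0  ⇒  r_C2 = 9/2 (r>0 drops 1)
2. [ext C2·C3]  r_C2² + 2r_C2 − 117/4 = 0  ⇒  r_C2 = 9/2 (r>0 drops 1)

9/2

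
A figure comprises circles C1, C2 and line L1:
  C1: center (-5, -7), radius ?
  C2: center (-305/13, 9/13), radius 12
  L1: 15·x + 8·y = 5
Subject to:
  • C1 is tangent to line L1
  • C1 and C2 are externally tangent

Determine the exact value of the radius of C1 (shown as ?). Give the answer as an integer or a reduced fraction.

8

1. [C1‖L1]  r_C1² − 64 = 0  ⇒  r_C1 = 8 (r>0 drops 1)
2. [ext C1·C2]  r_C1² + 24r_C1 − 256 = 0  ⇒  r_C1 = 8 (r>0 drops 1)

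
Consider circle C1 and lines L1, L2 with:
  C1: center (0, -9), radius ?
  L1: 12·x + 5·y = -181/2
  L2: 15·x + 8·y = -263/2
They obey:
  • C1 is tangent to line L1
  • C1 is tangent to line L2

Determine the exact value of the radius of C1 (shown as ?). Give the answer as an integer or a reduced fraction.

1. [C1‖L1]  r_C1² − 49/4 = 0  ⇒  r_C1 = 7/2 (r>0 drops 1)
2. [C1‖L2]  r_C1² − 49/4 = 0  ⇒  r_C1 = 7/2 (r>0 drops 1)

7/2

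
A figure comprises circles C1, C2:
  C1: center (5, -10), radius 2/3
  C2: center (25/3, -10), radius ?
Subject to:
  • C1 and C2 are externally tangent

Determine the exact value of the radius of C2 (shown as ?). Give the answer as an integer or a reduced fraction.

8/3

1. [ext C1·C2]  r_C2² + (4/3)r_C2 − 32/3 = 0  ⇒  r_C2 = 8/3 (r>0 drops 1)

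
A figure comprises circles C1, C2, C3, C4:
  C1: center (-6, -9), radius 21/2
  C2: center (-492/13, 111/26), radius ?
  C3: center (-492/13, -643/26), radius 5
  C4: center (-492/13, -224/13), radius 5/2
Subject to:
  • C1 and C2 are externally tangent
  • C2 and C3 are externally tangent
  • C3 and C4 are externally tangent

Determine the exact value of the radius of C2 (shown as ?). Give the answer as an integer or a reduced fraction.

1. [ext C1·C2]  r_C2² + 21r_C2 − 1080 = 0  ⇒  r_C2 = 24 (r>0 drops 1)
2. [ext C2·C3]  r_C2² + 10r_C2 − 816 = 0  ⇒  r_C2 = 24 (r>0 drops 1)

24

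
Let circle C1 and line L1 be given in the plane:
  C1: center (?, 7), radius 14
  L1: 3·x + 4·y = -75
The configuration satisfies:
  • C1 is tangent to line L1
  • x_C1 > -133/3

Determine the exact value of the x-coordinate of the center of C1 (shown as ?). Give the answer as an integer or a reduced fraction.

1. [C1‖L1]  x_C1² + (206/3)x_C1 + 1903/3 = 0  ⇒  x_C1 = -173/3 or -11
2. given x_C1 > -133/3: keep -11

-11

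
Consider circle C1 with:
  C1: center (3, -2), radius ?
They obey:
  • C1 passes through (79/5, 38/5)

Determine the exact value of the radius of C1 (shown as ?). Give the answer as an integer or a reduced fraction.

16

1. [C1∋P]  r_C1² − 256 = 0  ⇒  r_C1 = 16 (r>0 drops 1)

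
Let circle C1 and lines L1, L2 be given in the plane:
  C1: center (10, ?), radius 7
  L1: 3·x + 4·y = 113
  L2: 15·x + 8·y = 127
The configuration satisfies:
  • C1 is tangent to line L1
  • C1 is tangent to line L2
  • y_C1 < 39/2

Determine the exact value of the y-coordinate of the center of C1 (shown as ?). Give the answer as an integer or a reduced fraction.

12

1. [C1‖L1]  y_C1² − (83/2)y_C1 + 354 = 0  ⇒  y_C1 = 12 or 59/2
2. [C1‖L2]  y_C1² + (23/4)y_C1 − 213 = 0  ⇒  y_C1 = -71/4 or 12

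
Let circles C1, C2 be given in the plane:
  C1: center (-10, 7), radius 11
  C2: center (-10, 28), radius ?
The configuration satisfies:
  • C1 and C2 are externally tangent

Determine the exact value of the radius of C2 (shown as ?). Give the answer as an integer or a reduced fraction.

1. [ext C1·C2]  r_C2² + 22r_C2 − 320 = 0  ⇒  r_C2 = 10 (r>0 drops 1)

10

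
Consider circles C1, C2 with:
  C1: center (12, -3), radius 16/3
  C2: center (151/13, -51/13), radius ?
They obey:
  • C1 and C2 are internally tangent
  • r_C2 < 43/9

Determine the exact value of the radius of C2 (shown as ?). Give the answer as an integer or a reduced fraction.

13/3

1. [int C1,C2]  r_C2² − (32/3)r_C2 + 247/9 = 0  ⇒  r_C2 = 13/3 or 19/3
2. given r_C2 < 43/9: keep 13/3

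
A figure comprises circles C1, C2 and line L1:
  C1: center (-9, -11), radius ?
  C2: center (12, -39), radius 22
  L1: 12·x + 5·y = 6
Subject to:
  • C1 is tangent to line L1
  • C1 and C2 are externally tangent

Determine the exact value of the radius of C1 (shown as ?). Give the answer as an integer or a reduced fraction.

1. [C1‖L1]  r_C1² − 169 = 0  ⇒  r_C1 = 13 (r>0 drops 1)
2. [ext C1·C2]  r_C1² + 44r_C1 − 741 = 0  ⇒  r_C1 = 13 (r>0 drops 1)

13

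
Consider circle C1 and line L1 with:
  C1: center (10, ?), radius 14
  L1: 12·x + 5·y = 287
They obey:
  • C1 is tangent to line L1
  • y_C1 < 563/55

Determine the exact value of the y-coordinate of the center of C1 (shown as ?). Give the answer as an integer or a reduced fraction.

1. [C1‖L1]  y_C1² − (334/5)y_C1 − 1047/5 = 0  ⇒  y_C1 = -3 or 349/5
2. given y_C1 < 563/55: keep -3

-3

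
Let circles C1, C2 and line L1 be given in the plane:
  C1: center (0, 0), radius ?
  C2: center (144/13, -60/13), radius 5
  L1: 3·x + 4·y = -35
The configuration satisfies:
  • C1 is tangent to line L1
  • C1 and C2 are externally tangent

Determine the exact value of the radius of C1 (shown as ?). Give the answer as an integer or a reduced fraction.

1. [C1‖L1]  r_C1² − 49 = 0  ⇒  r_C1 = 7 (r>0 drops 1)
2. [ext C1·C2]  r_C1² + 10r_C1 − 119 = 0  ⇒  r_C1 = 7 (r>0 drops 1)

7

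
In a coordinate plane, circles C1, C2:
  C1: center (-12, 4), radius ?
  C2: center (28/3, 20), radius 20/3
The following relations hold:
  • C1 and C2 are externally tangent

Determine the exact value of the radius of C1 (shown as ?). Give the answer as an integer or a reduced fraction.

20

1. [ext C1·C2]  r_C1² + (40/3)r_C1 − 2000/3 = 0  ⇒  r_C1 = 20 (r>0 drops 1)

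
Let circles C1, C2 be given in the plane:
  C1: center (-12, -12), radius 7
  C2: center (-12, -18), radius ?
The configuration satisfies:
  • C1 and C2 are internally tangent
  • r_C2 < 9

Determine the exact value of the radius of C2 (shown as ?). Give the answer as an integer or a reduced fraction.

1

1. [int C1,C2]  r_C2² − 14r_C2 + 13 = 0  ⇒  r_C2 = 1 or 13
2. given r_C2 < 9: keep 1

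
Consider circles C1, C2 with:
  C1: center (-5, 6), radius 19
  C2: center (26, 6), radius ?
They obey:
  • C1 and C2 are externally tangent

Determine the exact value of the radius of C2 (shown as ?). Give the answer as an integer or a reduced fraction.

12

1. [ext C1·C2]  r_C2² + 38r_C2 − 600 = 0  ⇒  r_C2 = 12 (r>0 drops 1)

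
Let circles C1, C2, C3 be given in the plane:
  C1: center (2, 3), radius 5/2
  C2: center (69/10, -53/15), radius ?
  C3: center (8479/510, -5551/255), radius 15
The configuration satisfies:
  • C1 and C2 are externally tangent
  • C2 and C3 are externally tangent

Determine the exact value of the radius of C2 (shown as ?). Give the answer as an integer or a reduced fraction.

1. [ext C1·C2]  r_C2² + 5r_C2 − 544/9 = 0  ⇒  r_C2 = 17/3 (r>0 drops 1)
2. [ext C2·C3]  r_C2² + 30r_C2 − 1819/9 = 0  ⇒  r_C2 = 17/3 (r>0 drops 1)

17/3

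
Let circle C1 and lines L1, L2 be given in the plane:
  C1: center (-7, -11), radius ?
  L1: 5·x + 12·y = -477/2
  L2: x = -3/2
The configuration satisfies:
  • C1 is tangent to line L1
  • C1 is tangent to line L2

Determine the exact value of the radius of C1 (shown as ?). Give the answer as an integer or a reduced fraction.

1. [C1‖L1]  r_C1² − 121/4 = 0  ⇒  r_C1 = 11/2 (r>0 drops 1)
2. [C1‖L2]  r_C1² − 121/4 = 0  ⇒  r_C1 = 11/2 (r>0 drops 1)

11/2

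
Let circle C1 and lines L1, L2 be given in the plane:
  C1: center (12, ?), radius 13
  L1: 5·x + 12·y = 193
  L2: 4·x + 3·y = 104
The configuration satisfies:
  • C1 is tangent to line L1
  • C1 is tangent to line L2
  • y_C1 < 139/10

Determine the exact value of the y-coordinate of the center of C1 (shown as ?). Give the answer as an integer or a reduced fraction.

1. [C1‖L1]  y_C1² − (133/6)y_C1 − 151/2 = 0  ⇒  y_C1 = -3 or 151/6
2. [C1‖L2]  y_C1² − (112/3)y_C1 − 121 = 0  ⇒  y_C1 = -3 or 121/3

-3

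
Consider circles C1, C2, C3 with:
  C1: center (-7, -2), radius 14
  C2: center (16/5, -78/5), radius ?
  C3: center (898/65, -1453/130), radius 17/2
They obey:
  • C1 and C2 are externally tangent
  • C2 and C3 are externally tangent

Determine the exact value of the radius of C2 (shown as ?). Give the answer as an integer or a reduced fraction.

3

1. [ext C1·C2]  r_C2² + 28r_C2 − 93 = 0  ⇒  r_C2 = 3 (r>0 drops 1)
2. [ext C2·C3]  r_C2² + 17r_C2 − 60 = 0  ⇒  r_C2 = 3 (r>0 drops 1)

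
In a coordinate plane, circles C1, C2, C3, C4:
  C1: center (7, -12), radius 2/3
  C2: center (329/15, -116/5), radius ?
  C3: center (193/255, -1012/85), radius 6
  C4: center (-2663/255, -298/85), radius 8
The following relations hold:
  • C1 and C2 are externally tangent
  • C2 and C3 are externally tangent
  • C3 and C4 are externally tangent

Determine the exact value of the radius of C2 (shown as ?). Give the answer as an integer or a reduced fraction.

1. [ext C1·C2]  r_C2² + (4/3)r_C2 − 348 = 0  ⇒  r_C2 = 18 (r>0 drops 1)
2. [ext C2·C3]  r_C2² + 12r_C2 − 540 = 0  ⇒  r_C2 = 18 (r>0 drops 1)

18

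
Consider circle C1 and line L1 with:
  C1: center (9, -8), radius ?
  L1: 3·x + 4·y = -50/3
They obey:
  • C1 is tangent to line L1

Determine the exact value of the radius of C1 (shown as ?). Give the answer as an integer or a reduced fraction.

7/3

1. [C1‖L1]  r_C1² − 49/9 = 0  ⇒  r_C1 = 7/3 (r>0 drops 1)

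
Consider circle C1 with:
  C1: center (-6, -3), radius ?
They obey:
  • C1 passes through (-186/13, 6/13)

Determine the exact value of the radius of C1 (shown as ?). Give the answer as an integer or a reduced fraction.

1. [C1∋P]  r_C1² − 81 = 0  ⇒  r_C1 = 9 (r>0 drops 1)

9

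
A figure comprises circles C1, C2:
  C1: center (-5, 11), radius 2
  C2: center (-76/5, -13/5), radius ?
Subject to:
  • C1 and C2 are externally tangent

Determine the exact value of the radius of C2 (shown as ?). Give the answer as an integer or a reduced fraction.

15

1. [ext C1·C2]  r_C2² + 4r_C2 − 285 = 0  ⇒  r_C2 = 15 (r>0 drops 1)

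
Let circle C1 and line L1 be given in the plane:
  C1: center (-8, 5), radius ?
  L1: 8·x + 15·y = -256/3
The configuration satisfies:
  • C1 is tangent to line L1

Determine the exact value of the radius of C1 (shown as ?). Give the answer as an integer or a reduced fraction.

17/3

1. [C1‖L1]  r_C1² − 289/9 = 0  ⇒  r_C1 = 17/3 (r>0 drops 1)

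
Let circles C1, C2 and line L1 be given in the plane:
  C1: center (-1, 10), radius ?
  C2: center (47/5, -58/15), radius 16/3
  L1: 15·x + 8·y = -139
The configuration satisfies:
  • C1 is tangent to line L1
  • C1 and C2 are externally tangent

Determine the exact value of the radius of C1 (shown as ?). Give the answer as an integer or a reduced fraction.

12

1. [C1‖L1]  r_C1² − 144 = 0  ⇒  r_C1 = 12 (r>0 drops 1)
2. [ext C1·C2]  r_C1² + (32/3)r_C1 − 272 = 0  ⇒  r_C1 = 12 (r>0 drops 1)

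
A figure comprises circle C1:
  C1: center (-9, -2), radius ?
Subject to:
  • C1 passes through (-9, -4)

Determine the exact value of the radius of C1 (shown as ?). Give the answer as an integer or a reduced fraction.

1. [C1∋P]  r_C1² − 4 = 0  ⇒  r_C1 = 2 (r>0 drops 1)

2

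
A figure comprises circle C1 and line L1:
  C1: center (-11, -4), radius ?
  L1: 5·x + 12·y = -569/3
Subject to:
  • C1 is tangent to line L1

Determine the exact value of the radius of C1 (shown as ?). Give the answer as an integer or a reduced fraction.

20/3

1. [C1‖L1]  r_C1² − 400/9 = 0  ⇒  r_C1 = 20/3 (r>0 drops 1)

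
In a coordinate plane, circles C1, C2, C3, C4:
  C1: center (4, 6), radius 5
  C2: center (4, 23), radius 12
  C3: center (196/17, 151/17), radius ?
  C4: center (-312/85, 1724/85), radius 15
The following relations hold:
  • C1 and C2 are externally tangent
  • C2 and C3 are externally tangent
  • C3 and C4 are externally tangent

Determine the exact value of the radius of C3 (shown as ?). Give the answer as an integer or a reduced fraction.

4

1. [ext C2·C3]  r_C3² + 24r_C3 − 112 = 0  ⇒  r_C3 = 4 (r>0 drops 1)
2. [ext C3·C4]  r_C3² + 30r_C3 − 136 = 0  ⇒  r_C3 = 4 (r>0 drops 1)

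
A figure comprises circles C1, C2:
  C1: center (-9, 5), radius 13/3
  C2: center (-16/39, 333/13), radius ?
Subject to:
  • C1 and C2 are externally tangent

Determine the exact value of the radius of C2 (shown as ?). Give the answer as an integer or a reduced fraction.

18

1. [ext C1·C2]  r_C2² + (26/3)r_C2 − 480 = 0  ⇒  r_C2 = 18 (r>0 drops 1)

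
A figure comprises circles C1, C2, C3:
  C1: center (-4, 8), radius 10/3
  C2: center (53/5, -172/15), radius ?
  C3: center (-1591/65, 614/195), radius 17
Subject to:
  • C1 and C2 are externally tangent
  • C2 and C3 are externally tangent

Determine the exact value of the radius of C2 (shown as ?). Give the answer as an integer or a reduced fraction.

1. [ext C1·C2]  r_C2² + (20/3)r_C2 − 581 = 0  ⇒  r_C2 = 21 (r>0 drops 1)
2. [ext C2·C3]  r_C2² + 34r_C2 − 1155 = 0  ⇒  r_C2 = 21 (r>0 drops 1)

21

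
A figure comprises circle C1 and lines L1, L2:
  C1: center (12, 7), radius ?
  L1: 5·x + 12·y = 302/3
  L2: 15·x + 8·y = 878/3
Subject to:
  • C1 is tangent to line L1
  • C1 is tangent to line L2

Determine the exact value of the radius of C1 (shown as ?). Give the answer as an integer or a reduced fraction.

1. [C1‖L1]  r_C1² − 100/9 = 0  ⇒  r_C1 = 10/3 (r>0 drops 1)
2. [C1‖L2]  r_C1² − 100/9 = 0  ⇒  r_C1 = 10/3 (r>0 drops 1)

10/3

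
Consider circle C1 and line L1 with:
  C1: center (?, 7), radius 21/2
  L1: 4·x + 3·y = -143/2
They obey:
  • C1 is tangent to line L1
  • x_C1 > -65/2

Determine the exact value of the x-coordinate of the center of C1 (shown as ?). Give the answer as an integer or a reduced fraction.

1. [C1‖L1]  x_C1² + (185/4)x_C1 + 725/2 = 0  ⇒  x_C1 = -145/4 or -10
2. given x_C1 > -65/2: keep -10

-10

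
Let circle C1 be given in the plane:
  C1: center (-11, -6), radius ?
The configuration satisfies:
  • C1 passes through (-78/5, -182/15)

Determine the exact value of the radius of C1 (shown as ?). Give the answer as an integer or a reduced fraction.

23/3

1. [C1∋P]  r_C1² − 529/9 = 0  ⇒  r_C1 = 23/3 (r>0 drops 1)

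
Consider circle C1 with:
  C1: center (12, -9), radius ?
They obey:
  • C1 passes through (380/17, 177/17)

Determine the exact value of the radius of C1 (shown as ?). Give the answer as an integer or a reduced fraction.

1. [C1∋P]  r_C1² − 484 = 0  ⇒  r_C1 = 22 (r>0 drops 1)

22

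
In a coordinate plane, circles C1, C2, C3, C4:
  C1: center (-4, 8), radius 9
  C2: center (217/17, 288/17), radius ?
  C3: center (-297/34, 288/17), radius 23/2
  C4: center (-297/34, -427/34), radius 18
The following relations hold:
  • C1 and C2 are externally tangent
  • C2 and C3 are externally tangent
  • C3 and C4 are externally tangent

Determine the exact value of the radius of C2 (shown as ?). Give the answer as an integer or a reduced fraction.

1. [ext C1·C2]  r_C2² + 18r_C2 − 280 = 0  ⇒  r_C2 = 10 (r>0 drops 1)
2. [ext C2·C3]  r_C2² + 23r_C2 − 330 = 0  ⇒  r_C2 = 10 (r>0 drops 1)

10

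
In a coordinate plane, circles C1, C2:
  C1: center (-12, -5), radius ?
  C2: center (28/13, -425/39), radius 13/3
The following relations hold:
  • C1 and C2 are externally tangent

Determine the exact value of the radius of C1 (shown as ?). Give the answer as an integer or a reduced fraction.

1. [ext C1·C2]  r_C1² + (26/3)r_C1 − 649/3 = 0  ⇒  r_C1 = 11 (r>0 drops 1)

11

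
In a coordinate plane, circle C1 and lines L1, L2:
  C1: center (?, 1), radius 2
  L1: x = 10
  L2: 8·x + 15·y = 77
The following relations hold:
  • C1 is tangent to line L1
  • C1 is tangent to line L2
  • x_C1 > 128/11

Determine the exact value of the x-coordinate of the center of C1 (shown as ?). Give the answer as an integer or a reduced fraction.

1. [C1‖L1]  x_C1² − 20x_C1 + 96 = 0  ⇒  x_C1 = 8 or 12
2. [C1‖L2]  x_C1² − (31/2)x_C1 + 42 = 0  ⇒  x_C1 = 7/2 or 12

12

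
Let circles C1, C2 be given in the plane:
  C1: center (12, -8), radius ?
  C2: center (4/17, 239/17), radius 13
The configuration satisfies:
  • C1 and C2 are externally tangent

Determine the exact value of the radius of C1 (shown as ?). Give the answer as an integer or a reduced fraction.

12

1. [ext C1·C2]  r_C1² + 26r_C1 − 456 = 0  ⇒  r_C1 = 12 (r>0 drops 1)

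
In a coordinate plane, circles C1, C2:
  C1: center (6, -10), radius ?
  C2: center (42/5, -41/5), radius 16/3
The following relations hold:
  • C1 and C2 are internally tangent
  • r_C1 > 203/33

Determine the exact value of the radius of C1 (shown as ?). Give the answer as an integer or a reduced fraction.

1. [int C1,C2]  r_C1² − (32/3)r_C1 + 175/9 = 0  ⇒  r_C1 = 7/3 or 25/3
2. given r_C1 > 203/33: keep 25/3

25/3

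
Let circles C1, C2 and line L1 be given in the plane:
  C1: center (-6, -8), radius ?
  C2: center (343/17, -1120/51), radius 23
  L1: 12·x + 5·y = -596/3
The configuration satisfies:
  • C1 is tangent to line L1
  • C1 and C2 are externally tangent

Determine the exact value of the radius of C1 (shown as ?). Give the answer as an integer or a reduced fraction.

1. [C1‖L1]  r_C1² − 400/9 = 0  ⇒  r_C1 = 20/3 (r>0 drops 1)
2. [ext C1·C2]  r_C1² + 46r_C1 − 3160/9 = 0  ⇒  r_C1 = 20/3 (r>0 drops 1)

20/3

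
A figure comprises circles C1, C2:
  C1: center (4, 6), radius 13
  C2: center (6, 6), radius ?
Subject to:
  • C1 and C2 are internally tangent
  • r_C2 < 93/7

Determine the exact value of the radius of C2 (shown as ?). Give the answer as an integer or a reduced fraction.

11

1. [int C1,C2]  r_C2² − 26r_C2 + 165 = 0  ⇒  r_C2 = 11 or 15
2. given r_C2 < 93/7: keep 11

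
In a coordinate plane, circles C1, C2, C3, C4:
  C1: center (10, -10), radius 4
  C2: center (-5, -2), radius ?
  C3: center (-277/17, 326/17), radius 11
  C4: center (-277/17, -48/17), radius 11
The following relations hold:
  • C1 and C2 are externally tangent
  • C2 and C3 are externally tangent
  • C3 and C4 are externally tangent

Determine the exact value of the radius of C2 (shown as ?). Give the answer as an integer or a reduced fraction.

1. [ext C1·C2]  r_C2² + 8r_C2 − 273 = 0  ⇒  r_C2 = 13 (r>0 drops 1)
2. [ext C2·C3]  r_C2² + 22r_C2 − 455 = 0  ⇒  r_C2 = 13 (r>0 drops 1)

13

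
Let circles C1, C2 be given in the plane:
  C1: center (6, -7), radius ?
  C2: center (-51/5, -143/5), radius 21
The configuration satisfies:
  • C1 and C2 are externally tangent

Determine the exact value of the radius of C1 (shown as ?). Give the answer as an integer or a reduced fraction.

6

1. [ext C1·C2]  r_C1² + 42r_C1 − 288 = 0  ⇒  r_C1 = 6 (r>0 drops 1)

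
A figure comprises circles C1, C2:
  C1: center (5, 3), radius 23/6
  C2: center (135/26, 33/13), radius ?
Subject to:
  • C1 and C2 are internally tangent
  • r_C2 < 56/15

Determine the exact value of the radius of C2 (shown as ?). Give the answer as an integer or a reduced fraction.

1. [int C1,C2]  r_C2² − (23/3)r_C2 + 130/9 = 0  ⇒  r_C2 = 10/3 or 13/3
2. given r_C2 < 56/15: keep 10/3

10/3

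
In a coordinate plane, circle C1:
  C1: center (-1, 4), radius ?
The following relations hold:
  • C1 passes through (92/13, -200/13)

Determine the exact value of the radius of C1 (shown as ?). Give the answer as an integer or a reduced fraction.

1. [C1∋P]  r_C1² − 441 = 0  ⇒  r_C1 = 21 (r>0 drops 1)

21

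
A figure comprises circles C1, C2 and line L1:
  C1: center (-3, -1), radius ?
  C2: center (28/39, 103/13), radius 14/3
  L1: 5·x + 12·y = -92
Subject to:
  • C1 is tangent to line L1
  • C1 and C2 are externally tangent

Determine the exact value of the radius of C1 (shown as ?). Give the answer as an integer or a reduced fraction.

1. [C1‖L1]  r_C1² − 25 = 0  ⇒  r_C1 = 5 (r>0 drops 1)
2. [ext C1·C2]  r_C1² + (28/3)r_C1 − 215/3 = 0  ⇒  r_C1 = 5 (r>0 drops 1)

5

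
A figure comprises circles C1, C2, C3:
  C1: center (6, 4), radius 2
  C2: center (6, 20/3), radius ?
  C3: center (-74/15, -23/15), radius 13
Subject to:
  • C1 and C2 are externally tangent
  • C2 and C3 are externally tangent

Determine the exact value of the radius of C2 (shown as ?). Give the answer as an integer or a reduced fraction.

2/3

1. [ext C1·C2]  r_C2² + 4r_C2 − 28/9 = 0  ⇒  r_C2 = 2/3 (r>0 drops 1)
2. [ext C2·C3]  r_C2² + 26r_C2 − 160/9 = 0  ⇒  r_C2 = 2/3 (r>0 drops 1)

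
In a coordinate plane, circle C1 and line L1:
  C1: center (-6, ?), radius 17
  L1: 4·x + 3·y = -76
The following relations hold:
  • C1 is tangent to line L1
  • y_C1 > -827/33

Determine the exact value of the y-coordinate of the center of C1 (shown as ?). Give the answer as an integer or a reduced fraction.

1. [C1‖L1]  y_C1² + (104/3)y_C1 − 1507/3 = 0  ⇒  y_C1 = -137/3 or 11
2. given y_C1 > -827/33: keep 11

11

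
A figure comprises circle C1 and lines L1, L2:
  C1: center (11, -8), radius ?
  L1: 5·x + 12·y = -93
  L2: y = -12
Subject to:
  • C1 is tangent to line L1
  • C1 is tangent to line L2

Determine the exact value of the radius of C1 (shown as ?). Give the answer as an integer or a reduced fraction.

1. [C1‖L1]  r_C1² − 16 = 0  ⇒  r_C1 = 4 (r>0 drops 1)
2. [C1‖L2]  r_C1² − 16 = 0  ⇒  r_C1 = 4 (r>0 drops 1)

4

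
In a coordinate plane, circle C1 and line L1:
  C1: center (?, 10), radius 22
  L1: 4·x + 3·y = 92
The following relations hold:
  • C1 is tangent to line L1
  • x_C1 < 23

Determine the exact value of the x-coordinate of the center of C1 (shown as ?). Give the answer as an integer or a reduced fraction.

1. [C1‖L1]  x_C1² − 31x_C1 − 516 = 0  ⇒  x_C1 = -12 or 43
2. given x_C1 < 23: keep -12

-12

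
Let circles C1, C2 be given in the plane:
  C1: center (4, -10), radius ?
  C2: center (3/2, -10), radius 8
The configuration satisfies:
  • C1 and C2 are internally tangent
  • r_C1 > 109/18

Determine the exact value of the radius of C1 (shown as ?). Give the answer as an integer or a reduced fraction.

21/2

1. [int C1,C2]  r_C1² − 16r_C1 + 231/4 = 0  ⇒  r_C1 = 11/2 or 21/2
2. given r_C1 > 109/18: keep 21/2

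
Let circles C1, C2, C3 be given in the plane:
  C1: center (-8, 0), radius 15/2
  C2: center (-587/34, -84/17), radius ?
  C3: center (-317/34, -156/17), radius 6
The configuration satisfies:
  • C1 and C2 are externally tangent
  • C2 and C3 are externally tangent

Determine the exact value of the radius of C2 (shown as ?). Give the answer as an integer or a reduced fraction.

3

1. [ext C1·C2]  r_C2² + 15r_C2 − 54 = 0  ⇒  r_C2 = 3 (r>0 drops 1)
2. [ext C2·C3]  r_C2² + 12r_C2 − 45 = 0  ⇒  r_C2 = 3 (r>0 drops 1)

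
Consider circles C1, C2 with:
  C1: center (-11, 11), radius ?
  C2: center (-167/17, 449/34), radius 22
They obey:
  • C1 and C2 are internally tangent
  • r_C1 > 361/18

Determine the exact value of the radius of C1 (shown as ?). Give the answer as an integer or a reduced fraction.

1. [int C1,C2]  r_C1² − 44r_C1 + 1911/4 = 0  ⇒  r_C1 = 39/2 or 49/2
2. given r_C1 > 361/18: keep 49/2

49/2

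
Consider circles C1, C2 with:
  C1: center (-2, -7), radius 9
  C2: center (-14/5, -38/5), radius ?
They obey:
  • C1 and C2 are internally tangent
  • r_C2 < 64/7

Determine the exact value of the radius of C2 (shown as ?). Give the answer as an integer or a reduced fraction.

1. [int C1,C2]  r_C2² − 18r_C2 + 80 = 0  ⇒  r_C2 = 8 or 10
2. given r_C2 < 64/7: keep 8

8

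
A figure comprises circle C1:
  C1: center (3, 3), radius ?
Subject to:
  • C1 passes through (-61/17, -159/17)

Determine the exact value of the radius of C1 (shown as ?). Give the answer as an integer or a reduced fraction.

1. [C1∋P]  r_C1² − 196 = 0  ⇒  r_C1 = 14 (r>0 drops 1)

14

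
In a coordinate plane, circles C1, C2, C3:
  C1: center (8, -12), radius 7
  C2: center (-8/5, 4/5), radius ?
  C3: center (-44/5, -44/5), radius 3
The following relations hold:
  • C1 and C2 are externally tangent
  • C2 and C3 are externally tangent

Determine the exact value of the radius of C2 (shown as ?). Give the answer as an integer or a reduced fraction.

1. [ext C1·C2]  r_C2² + 14r_C2 − 207 = 0  ⇒  r_C2 = 9 (r>0 drops 1)
2. [ext C2·C3]  r_C2² + 6r_C2 − 135 = 0  ⇒  r_C2 = 9 (r>0 drops 1)

9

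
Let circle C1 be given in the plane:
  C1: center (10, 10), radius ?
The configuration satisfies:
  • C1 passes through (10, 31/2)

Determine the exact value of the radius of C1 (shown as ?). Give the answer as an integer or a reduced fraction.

11/2

1. [C1∋P]  r_C1² − 121/4 = 0  ⇒  r_C1 = 11/2 (r>0 drops 1)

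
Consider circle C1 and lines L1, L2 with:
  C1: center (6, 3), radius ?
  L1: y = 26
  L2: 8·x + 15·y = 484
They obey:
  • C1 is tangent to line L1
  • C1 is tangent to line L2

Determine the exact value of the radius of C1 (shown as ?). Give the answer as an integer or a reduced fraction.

23

1. [C1‖L1]  r_C1² − 529 = 0  ⇒  r_C1 = 23 (r>0 drops 1)
2. [C1‖L2]  r_C1² − 529 = 0  ⇒  r_C1 = 23 (r>0 drops 1)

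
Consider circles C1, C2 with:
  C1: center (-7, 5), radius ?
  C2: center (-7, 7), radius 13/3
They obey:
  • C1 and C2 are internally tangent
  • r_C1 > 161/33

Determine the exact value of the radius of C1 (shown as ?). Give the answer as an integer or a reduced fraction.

1. [int C1,C2]  r_C1² − (26/3)r_C1 + 133/9 = 0  ⇒  r_C1 = 7/3 or 19/3
2. given r_C1 > 161/33: keep 19/3

19/3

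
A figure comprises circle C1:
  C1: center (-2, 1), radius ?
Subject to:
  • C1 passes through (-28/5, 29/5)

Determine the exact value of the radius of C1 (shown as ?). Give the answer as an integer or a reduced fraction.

6

1. [C1∋P]  r_C1² − 36 = 0  ⇒  r_C1 = 6 (r>0 drops 1)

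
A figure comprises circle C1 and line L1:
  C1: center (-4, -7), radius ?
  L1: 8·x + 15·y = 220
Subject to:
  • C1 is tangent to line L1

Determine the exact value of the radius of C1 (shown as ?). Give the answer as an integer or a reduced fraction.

21

1. [C1‖L1]  r_C1² − 441 = 0  ⇒  r_C1 = 21 (r>0 drops 1)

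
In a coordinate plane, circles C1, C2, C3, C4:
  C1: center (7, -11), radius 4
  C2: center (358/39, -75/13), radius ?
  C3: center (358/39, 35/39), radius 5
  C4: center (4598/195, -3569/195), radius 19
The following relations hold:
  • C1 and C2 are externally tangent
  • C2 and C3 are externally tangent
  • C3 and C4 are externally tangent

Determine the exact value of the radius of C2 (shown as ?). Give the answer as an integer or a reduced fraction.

1. [ext C1·C2]  r_C2² + 8r_C2 − 145/9 = 0  ⇒  r_C2 = 5/3 (r>0 drops 1)
2. [ext C2·C3]  r_C2² + 10r_C2 − 175/9 = 0  ⇒  r_C2 = 5/3 (r>0 drops 1)

5/3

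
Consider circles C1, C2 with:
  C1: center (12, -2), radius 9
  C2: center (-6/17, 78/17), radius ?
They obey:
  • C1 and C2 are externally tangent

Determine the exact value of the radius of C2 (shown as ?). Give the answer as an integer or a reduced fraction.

5

1. [ext C1·C2]  r_C2² + 18r_C2 − 115 = 0  ⇒  r_C2 = 5 (r>0 drops 1)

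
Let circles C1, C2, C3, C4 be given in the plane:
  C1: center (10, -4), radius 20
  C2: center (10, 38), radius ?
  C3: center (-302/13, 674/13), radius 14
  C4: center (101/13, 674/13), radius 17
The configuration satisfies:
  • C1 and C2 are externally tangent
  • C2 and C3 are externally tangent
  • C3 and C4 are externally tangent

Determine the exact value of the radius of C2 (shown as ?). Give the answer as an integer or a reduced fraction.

1. [ext C1·C2]  r_C2² + 40r_C2 − 1364 = 0  ⇒  r_C2 = 22 (r>0 drops 1)
2. [ext C2·C3]  r_C2² + 28r_C2 − 1100 = 0  ⇒  r_C2 = 22 (r>0 drops 1)

22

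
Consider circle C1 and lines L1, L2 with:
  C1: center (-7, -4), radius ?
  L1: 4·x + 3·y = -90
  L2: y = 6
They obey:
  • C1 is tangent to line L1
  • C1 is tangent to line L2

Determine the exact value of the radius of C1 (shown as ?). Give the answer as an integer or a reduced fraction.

1. [C1‖L1]  r_C1² − 100 = 0  ⇒  r_C1 = 10 (r>0 drops 1)
2. [C1‖L2]  r_C1² − 100 = 0  ⇒  r_C1 = 10 (r>0 drops 1)

10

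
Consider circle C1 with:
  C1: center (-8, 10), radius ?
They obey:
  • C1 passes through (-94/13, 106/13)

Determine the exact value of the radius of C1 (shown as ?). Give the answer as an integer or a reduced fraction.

1. [C1∋P]  r_C1² − 4 = 0  ⇒  r_C1 = 2 (r>0 drops 1)

2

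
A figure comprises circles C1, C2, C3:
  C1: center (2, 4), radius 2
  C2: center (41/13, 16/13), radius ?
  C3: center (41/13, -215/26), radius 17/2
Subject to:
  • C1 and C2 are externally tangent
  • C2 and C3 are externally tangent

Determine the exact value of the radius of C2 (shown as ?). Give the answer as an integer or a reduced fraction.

1. [ext C1·C2]  r_C2² + 4r_C2 − 5 = 0  ⇒  r_C2 = 1 (r>0 drops 1)
2. [ext C2·C3]  r_C2² + 17r_C2 − 18 = 0  ⇒  r_C2 = 1 (r>0 drops 1)

1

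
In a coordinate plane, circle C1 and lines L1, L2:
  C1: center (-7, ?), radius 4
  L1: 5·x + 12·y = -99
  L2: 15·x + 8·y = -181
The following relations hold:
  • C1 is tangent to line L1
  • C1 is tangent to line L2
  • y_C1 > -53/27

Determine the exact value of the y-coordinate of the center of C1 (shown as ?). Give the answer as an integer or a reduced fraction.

-1

1. [C1‖L1]  y_C1² + (32/3)y_C1 + 29/3 = 0  ⇒  y_C1 = -29/3 or -1
2. [C1‖L2]  y_C1² + 19y_C1 + 18 = 0  ⇒  y_C1 = -18 or -1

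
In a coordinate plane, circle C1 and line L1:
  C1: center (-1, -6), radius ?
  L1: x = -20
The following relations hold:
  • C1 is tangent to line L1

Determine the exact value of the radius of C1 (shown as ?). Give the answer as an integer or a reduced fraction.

19

1. [C1‖L1]  r_C1² − 361 = 0  ⇒  r_C1 = 19 (r>0 drops 1)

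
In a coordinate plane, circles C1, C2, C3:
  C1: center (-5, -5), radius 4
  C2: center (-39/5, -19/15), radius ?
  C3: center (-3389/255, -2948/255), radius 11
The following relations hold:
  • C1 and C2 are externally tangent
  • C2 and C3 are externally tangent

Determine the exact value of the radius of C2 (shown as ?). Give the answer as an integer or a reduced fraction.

2/3

1. [ext C1·C2]  r_C2² + 8r_C2 − 52/9 = 0  ⇒  r_C2 = 2/3 (r>0 drops 1)
2. [ext C2·C3]  r_C2² + 22r_C2 − 136/9 = 0  ⇒  r_C2 = 2/3 (r>0 drops 1)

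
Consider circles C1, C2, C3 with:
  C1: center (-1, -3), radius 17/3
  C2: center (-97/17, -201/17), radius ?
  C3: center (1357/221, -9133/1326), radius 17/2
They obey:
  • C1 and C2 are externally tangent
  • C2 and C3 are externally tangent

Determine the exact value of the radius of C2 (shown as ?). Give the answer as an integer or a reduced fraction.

1. [ext C1·C2]  r_C2² + (34/3)r_C2 − 611/9 = 0  ⇒  r_C2 = 13/3 (r>0 drops 1)
2. [ext C2·C3]  r_C2² + 17r_C2 − 832/9 = 0  ⇒  r_C2 = 13/3 (r>0 drops 1)

13/3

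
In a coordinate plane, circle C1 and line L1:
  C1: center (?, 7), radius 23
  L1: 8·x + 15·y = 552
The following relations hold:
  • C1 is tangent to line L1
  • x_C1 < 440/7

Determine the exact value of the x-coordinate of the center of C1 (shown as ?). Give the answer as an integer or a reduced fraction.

7

1. [C1‖L1]  x_C1² − (447/4)x_C1 + 2933/4 = 0  ⇒  x_C1 = 7 or 419/4
2. given x_C1 < 440/7: keep 7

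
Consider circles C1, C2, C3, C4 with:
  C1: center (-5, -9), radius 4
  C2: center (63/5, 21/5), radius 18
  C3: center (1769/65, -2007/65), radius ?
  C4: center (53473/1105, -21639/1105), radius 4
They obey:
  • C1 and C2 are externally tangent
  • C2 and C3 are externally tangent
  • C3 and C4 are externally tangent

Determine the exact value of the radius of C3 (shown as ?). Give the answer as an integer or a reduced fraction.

20

1. [ext C2·C3]  r_C3² + 36r_C3 − 1120 = 0  ⇒  r_C3 = 20 (r>0 drops 1)
2. [ext C3·C4]  r_C3² + 8r_C3 − 560 = 0  ⇒  r_C3 = 20 (r>0 drops 1)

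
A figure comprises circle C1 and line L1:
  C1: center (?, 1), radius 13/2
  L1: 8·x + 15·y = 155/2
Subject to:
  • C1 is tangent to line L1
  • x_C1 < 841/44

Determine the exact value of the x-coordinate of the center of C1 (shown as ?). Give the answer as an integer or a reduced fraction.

1. [C1‖L1]  x_C1² − (125/8)x_C1 − 519/4 = 0  ⇒  x_C1 = -6 or 173/8
2. given x_C1 < 841/44: keep -6

-6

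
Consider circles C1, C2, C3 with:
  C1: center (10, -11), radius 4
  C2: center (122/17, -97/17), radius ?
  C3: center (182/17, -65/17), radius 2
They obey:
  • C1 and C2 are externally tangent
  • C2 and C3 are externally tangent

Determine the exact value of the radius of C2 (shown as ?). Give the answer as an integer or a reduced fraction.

1. [ext C1·C2]  r_C2² + 8r_C2 − 20 = 0  ⇒  r_C2 = 2 (r>0 drops 1)
2. [ext C2·C3]  r_C2² + 4r_C2 − 12 = 0  ⇒  r_C2 = 2 (r>0 drops 1)

2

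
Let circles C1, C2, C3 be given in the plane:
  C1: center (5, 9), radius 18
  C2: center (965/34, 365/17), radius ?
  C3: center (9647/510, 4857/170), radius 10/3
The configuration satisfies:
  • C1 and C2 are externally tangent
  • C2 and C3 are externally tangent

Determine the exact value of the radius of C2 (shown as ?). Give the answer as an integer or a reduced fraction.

17/2

1. [ext C1·C2]  r_C2² + 36r_C2 − 1513/4 = 0  ⇒  r_C2 = 17/2 (r>0 drops 1)
2. [ext C2·C3]  r_C2² + (20/3)r_C2 − 1547/12 = 0  ⇒  r_C2 = 17/2 (r>0 drops 1)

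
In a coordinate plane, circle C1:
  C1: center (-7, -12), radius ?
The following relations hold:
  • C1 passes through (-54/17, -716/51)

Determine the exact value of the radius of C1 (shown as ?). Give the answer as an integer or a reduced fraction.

1. [C1∋P]  r_C1² − 169/9 = 0  ⇒  r_C1 = 13/3 (r>0 drops 1)

13/3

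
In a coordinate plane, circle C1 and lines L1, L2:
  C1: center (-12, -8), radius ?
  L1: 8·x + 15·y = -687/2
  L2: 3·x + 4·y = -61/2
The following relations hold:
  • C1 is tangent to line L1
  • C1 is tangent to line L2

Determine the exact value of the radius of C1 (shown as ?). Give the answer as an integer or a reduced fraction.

15/2

1. [C1‖L1]  r_C1² − 225/4 = 0  ⇒  r_C1 = 15/2 (r>0 drops 1)
2. [C1‖L2]  r_C1² − 225/4 = 0  ⇒  r_C1 = 15/2 (r>0 drops 1)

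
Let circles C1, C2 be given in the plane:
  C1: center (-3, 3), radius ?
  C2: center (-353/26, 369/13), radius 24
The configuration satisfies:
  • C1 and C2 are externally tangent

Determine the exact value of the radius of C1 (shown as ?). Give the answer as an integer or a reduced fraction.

7/2

1. [ext C1·C2]  r_C1² + 48r_C1 − 721/4 = 0  ⇒  r_C1 = 7/2 (r>0 drops 1)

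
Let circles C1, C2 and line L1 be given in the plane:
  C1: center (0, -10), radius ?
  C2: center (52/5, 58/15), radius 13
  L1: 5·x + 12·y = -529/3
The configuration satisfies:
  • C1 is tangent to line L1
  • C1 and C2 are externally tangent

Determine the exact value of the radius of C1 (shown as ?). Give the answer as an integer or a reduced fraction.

13/3

1. [C1‖L1]  r_C1² − 169/9 = 0  ⇒  r_C1 = 13/3 (r>0 drops 1)
2. [ext C1·C2]  r_C1² + 26r_C1 − 1183/9 = 0  ⇒  r_C1 = 13/3 (r>0 drops 1)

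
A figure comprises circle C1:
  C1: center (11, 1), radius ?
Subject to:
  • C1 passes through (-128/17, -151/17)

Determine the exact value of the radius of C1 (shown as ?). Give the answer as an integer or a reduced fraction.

21

1. [C1∋P]  r_C1² − 441 = 0  ⇒  r_C1 = 21 (r>0 drops 1)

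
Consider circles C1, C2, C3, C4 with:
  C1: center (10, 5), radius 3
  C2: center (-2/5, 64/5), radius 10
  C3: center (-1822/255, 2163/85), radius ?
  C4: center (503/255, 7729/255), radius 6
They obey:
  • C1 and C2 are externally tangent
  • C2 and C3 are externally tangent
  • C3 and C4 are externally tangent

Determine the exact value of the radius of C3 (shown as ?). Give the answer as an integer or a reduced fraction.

1. [ext C2·C3]  r_C3² + 20r_C3 − 949/9 = 0  ⇒  r_C3 = 13/3 (r>0 drops 1)
2. [ext C3·C4]  r_C3² + 12r_C3 − 637/9 = 0  ⇒  r_C3 = 13/3 (r>0 drops 1)

13/3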